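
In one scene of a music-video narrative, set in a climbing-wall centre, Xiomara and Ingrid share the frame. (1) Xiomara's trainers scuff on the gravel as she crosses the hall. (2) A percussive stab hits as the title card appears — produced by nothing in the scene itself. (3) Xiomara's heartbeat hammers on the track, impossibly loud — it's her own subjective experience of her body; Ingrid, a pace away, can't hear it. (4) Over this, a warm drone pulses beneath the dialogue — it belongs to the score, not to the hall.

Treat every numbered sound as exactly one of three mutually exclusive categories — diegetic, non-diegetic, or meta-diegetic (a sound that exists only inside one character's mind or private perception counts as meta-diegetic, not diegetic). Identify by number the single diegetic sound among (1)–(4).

1

(1) Xiomara's footsteps are produced in the story world → diegetic.
Sound (2): an editorial stinger — it belongs to the cut, not the story world, so non-diegetic.
Sound (3): point-of-audition from inside Xiomara's body; not a sound in the room, so meta-diegetic.
Sound (4): it has no source in the story world and no character can hear it — it's underscore, so non-diegetic.
Only (1) is diegetic.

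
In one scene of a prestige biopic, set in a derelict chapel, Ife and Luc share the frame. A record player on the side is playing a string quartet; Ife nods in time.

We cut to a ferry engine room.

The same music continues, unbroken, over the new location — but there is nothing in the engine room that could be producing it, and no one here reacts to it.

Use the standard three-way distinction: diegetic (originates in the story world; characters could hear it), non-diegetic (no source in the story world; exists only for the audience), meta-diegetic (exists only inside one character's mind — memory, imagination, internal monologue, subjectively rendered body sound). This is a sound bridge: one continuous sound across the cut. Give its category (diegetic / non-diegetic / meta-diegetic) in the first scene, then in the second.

diegetic, non-diegetic

Scene one: a record player is an on-screen source and Ife reacts to it → diegetic.
Scene two: there is no source in the engine room and no one hears it — it's now underscore → non-diegetic.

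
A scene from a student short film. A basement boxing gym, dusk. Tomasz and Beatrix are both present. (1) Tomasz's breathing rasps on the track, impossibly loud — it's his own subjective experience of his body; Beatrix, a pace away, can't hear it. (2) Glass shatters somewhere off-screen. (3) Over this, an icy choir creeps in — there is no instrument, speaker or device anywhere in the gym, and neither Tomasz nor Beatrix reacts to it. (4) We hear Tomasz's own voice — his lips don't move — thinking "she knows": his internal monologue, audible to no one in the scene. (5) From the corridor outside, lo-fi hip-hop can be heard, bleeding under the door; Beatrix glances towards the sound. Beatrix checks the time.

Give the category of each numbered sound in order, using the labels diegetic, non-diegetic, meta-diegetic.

(1) point-of-audition from inside Tomasz's body; not a sound in the room → meta-diegetic.
(2) is diegetic: an in-world source (glass); characters could hear it.
(3) it has no source in the story world and no character can hear it — it's underscore → non-diegetic.
Sound (4): internal monologue — inside Tomasz's mind, not spoken into the scene, so meta-diegetic.
(5) it's coming from the corridor outside — a location within the story world — and Beatrix reacts → diegetic.

meta-diegetic, diegetic, non-diegetic, meta-diegetic, diegetic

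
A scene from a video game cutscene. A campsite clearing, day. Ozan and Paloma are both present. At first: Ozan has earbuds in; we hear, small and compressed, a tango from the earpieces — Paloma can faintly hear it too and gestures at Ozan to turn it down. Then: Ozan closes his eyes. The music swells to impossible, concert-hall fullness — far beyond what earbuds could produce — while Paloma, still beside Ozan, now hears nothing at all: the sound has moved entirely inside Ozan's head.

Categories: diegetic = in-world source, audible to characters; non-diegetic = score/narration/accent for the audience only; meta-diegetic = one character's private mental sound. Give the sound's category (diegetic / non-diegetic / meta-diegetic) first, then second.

diegetic, meta-diegetic

First: the earbuds are a physical source both characters can hear → diegetic.
Second: the music now exists only as Ozan's subjective experience; Paloma can no longer hear it → meta-diegetic.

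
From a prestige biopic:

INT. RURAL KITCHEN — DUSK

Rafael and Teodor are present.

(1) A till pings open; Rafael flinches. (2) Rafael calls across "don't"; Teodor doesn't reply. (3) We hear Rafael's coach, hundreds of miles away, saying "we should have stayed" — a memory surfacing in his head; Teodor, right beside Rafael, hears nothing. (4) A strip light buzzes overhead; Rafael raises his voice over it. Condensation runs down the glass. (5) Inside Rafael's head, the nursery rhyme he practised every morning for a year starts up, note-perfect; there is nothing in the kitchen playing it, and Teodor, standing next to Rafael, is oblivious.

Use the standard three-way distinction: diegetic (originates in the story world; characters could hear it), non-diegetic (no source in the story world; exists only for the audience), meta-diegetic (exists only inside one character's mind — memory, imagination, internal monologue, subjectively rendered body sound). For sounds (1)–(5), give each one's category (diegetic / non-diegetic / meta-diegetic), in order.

diegetic, diegetic, meta-diegetic, diegetic, meta-diegetic

Sound (1): an in-world source (a till); characters could hear it, so diegetic.
(2) on-screen dialogue — Rafael speaks and Teodor is there to hear → diegetic.
(3) it's Rafael's recollection rendered as sound; the other character can't hear it → meta-diegetic.
Sound (4): a strip light is part of the location's real environment, so diegetic.
Sound (5): the music is a memory playing inside Rafael's mind alone; no real-world source, Teodor can't hear it, so meta-diegetic.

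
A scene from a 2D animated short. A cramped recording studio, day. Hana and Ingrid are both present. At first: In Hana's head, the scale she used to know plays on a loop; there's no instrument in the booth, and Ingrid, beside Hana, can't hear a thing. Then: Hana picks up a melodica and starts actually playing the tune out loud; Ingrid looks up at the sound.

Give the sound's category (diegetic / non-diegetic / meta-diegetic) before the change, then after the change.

Before the change: the tune exists only as Hana's private memory; Ingrid can't hear it → meta-diegetic.
After the change: Hana is now producing it live on a melodica, in the room, and Ingrid hears it → diegetic.

meta-diegetic, diegetic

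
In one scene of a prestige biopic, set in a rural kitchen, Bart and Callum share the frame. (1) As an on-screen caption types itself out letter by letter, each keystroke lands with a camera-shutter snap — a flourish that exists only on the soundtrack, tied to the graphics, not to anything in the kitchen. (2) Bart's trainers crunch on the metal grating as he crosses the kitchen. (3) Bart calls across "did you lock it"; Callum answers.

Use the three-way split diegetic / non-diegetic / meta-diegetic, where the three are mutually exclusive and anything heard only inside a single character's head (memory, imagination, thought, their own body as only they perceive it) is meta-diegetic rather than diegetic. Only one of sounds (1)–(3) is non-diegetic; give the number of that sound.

(1) is non-diegetic: the caption isn't part of the story world, so neither is the sound tied to it.
(2) is diegetic: it's the physical sound of Bart moving in the space.
Sound (3): Bart is a character speaking aloud in the scene, so diegetic.
Only (1) is non-diegetic.

1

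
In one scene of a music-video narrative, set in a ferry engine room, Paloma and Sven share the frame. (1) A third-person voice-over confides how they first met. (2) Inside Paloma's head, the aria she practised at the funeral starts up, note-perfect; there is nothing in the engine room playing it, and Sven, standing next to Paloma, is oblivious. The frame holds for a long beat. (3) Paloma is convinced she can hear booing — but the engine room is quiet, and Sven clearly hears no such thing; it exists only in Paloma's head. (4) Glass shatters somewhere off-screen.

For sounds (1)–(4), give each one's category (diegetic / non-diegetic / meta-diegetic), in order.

(1) external voice-over — not a character, not heard by anyone in the scene → non-diegetic.
Sound (2): the music is a memory playing inside Paloma's mind alone; no real-world source, Sven can't hear it, so meta-diegetic.
Sound (3): the sound is imagined by Paloma; nothing in the story world is producing it and Sven can't hear it, so meta-diegetic.
Sound (4): glass is a real object/event in the scene's world, so diegetic.

non-diegetic, meta-diegetic, meta-diegetic, diegetic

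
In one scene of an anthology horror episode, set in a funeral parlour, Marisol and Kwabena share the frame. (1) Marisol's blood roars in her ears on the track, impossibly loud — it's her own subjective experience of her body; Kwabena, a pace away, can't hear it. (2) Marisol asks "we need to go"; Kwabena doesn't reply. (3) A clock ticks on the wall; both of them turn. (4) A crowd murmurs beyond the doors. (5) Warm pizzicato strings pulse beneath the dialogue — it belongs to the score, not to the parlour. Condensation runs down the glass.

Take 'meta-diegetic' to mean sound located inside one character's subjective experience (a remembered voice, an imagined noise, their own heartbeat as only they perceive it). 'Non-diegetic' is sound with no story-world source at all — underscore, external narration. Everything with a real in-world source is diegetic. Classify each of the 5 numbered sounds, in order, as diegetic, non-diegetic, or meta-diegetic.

meta-diegetic, diegetic, diegetic, diegetic, non-diegetic

(1) point-of-audition from inside Marisol's body; not a sound in the room → meta-diegetic.
(2) is diegetic: Marisol is a character speaking aloud in the scene.
Sound (3): a clock is a real object/event in the scene's world, so diegetic.
(4) is diegetic: a crowd is part of the location's real environment.
(5) it has no source in the story world and no character can hear it — it's underscore → non-diegetic.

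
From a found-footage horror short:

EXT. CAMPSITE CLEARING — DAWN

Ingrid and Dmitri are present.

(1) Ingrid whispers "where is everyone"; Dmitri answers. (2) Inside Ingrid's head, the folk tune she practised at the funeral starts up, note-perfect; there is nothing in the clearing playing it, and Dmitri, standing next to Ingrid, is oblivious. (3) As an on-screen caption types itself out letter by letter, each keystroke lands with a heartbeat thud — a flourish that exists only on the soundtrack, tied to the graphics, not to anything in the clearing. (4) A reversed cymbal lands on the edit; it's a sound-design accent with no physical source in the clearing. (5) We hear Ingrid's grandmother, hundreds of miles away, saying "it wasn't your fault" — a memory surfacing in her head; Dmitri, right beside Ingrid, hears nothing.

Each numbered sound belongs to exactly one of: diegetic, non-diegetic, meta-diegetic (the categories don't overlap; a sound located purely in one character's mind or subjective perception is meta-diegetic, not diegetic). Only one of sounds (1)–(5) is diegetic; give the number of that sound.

Sound (1): on-screen dialogue — Ingrid speaks and Dmitri is there to hear, so diegetic.
(2) is meta-diegetic: remembered music, private to Ingrid — Dmitri is oblivious because it isn't in the room.
(3) the caption isn't part of the story world, so neither is the sound tied to it → non-diegetic.
Sound (4): an editorial stinger — it belongs to the cut, not the story world, so non-diegetic.
(5) it's Ingrid's recollection rendered as sound; the other character can't hear it → meta-diegetic.
Only (1) is diegetic.

1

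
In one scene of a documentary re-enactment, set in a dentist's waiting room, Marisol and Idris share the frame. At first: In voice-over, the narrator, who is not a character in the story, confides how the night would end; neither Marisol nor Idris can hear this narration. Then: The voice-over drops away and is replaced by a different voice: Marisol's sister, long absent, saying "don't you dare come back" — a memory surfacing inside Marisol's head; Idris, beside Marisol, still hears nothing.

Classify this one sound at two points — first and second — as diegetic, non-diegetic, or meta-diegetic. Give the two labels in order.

First: the external narrator addresses only the audience — outside the story world → non-diegetic.
Second: the replacement voice is a memory inside Marisol's mind specifically → meta-diegetic.

non-diegetic, meta-diegetic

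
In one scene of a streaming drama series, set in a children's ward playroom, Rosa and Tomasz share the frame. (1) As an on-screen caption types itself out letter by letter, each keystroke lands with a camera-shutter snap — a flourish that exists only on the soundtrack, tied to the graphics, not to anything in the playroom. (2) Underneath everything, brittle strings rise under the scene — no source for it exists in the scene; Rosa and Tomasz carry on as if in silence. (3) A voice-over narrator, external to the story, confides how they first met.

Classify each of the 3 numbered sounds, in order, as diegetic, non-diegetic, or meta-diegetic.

non-diegetic, non-diegetic, non-diegetic

(1) sound married to a title/caption — outside the diegesis by definition → non-diegetic.
Sound (2): it has no source in the story world and no character can hear it — it's underscore, so non-diegetic.
(3) is non-diegetic: the narrator exists outside the story world, addressing only the audience.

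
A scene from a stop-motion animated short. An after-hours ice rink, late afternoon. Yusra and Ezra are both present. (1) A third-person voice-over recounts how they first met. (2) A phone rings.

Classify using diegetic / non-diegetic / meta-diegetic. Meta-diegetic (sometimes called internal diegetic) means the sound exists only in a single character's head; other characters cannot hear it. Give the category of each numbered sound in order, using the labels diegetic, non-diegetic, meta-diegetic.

(1) external voice-over — not a character, not heard by anyone in the scene → non-diegetic.
Sound (2): an in-world source (a phone); characters could hear it, so diegetic.

non-diegetic, diegetic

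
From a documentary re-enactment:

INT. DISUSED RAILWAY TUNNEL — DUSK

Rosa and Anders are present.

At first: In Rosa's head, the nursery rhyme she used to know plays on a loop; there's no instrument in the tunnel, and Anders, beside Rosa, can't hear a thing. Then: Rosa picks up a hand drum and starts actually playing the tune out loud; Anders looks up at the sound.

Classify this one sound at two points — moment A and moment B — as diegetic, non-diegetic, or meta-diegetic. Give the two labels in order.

Moment A: the tune exists only as Rosa's private memory; Anders can't hear it → meta-diegetic.
Moment B: Rosa is now producing it live on a hand drum, in the room, and Anders hears it → diegetic.

meta-diegetic, diegetic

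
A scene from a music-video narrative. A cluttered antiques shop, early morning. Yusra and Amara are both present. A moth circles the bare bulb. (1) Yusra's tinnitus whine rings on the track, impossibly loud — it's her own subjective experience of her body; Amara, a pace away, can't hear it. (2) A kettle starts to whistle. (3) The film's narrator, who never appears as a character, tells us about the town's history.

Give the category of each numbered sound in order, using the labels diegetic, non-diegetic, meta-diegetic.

(1) a subjective body sound — Yusra's private perception, inaudible to Amara → meta-diegetic.
Sound (2): an in-world source (a kettle); characters could hear it, so diegetic.
(3) is non-diegetic: the narrator exists outside the story world, addressing only the audience.

meta-diegetic, diegetic, non-diegetic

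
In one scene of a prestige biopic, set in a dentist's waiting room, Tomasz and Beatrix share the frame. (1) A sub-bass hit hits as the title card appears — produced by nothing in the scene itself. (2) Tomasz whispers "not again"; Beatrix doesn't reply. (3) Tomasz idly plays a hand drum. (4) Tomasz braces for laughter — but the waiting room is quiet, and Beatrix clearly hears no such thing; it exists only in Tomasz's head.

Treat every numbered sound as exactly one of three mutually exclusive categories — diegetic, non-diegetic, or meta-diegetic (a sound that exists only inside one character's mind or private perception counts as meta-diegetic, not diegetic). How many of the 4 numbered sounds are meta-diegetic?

(1) is non-diegetic: nothing in the scene produces it; it's an accent added for the audience.
Sound (2): Tomasz is a character speaking aloud in the scene, so diegetic.
Sound (3): a character is playing a hand drum on screen, so diegetic.
Sound (4): Tomasz alone 'hears' it — an imagined sound, not present in the space, so meta-diegetic.
So 1 of the 4 is meta-diegetic: (4).

1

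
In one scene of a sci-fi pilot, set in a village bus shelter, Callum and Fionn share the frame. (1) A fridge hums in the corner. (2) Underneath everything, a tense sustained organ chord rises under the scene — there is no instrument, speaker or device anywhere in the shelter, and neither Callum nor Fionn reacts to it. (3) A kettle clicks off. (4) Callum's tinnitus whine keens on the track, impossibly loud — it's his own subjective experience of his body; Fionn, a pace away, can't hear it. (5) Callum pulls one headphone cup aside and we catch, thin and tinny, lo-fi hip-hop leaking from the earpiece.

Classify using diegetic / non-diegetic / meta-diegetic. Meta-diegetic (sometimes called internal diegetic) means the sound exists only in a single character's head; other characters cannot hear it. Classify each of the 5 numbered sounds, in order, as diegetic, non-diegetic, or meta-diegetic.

(1) ambient/room sound belonging to the story's physical space → diegetic.
Sound (2): it has no source in the story world and no character can hear it — it's underscore, so non-diegetic.
Sound (3): a kettle is a real object/event in the scene's world, so diegetic.
Sound (4): a subjective body sound — Callum's private perception, inaudible to Fionn, so meta-diegetic.
Sound (5): the headphones are an on-screen source, so diegetic.

diegetic, non-diegetic, diegetic, meta-diegetic, diegetic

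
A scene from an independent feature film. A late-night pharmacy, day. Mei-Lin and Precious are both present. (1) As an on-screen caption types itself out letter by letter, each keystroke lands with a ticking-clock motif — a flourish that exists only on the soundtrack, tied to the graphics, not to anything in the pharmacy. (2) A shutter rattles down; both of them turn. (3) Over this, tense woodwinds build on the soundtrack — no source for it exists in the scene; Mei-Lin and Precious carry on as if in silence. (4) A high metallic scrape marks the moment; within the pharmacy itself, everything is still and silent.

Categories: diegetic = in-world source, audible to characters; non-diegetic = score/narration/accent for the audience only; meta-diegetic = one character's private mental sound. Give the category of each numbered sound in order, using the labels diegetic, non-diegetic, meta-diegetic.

non-diegetic, diegetic, non-diegetic, non-diegetic

Sound (1): the caption isn't part of the story world, so neither is the sound tied to it, so non-diegetic.
(2) is diegetic: a shutter is a real object/event in the scene's world.
Sound (3): score with no on-screen or off-screen source; it exists for the audience alone, so non-diegetic.
(4) it's a sound-design accent with no in-world source; no one in the scene can hear it → non-diegetic.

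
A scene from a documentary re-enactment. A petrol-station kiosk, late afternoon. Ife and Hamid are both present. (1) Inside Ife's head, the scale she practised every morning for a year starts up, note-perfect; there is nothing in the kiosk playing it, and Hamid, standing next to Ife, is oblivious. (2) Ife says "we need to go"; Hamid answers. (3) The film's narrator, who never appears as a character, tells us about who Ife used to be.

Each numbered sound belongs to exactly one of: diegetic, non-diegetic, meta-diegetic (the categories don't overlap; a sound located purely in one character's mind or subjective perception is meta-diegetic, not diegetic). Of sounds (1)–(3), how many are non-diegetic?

1

(1) is meta-diegetic: the music is a memory playing inside Ife's mind alone; no real-world source, Hamid can't hear it.
Sound (2): on-screen dialogue — Ife speaks and Hamid is there to hear, so diegetic.
Sound (3): the narrator exists outside the story world, addressing only the audience, so non-diegetic.
Non-diegetic: (3) — that's 1.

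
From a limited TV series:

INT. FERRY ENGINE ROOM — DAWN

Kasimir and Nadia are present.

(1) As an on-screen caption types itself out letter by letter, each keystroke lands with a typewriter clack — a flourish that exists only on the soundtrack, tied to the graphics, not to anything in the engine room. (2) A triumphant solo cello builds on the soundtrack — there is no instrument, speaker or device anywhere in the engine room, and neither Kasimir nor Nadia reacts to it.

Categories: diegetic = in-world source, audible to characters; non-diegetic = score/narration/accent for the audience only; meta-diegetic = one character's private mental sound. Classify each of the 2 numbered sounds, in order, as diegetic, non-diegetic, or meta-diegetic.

Sound (1): the caption isn't part of the story world, so neither is the sound tied to it, so non-diegetic.
(2) score with no on-screen or off-screen source; it exists for the audience alone → non-diegetic.

non-diegetic, non-diegetic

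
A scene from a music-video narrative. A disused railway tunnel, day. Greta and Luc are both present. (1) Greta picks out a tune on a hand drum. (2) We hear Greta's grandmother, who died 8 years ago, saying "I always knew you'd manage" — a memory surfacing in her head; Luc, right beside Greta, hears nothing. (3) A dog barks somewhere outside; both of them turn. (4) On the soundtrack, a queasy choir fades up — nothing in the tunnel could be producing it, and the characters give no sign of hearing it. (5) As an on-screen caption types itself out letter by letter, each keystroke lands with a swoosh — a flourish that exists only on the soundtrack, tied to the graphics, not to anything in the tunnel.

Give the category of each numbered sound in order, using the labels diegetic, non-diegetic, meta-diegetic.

(1) Greta is producing the music live, in the story world → diegetic.
(2) is meta-diegetic: the voice is a memory playing only inside Greta's mind; Luc can't hear it.
(3) is diegetic: a dog is a real object/event in the scene's world.
Sound (4): score with no on-screen or off-screen source; it exists for the audience alone, so non-diegetic.
(5) the caption isn't part of the story world, so neither is the sound tied to it → non-diegetic.

diegetic, meta-diegetic, diegetic, non-diegetic, non-diegetic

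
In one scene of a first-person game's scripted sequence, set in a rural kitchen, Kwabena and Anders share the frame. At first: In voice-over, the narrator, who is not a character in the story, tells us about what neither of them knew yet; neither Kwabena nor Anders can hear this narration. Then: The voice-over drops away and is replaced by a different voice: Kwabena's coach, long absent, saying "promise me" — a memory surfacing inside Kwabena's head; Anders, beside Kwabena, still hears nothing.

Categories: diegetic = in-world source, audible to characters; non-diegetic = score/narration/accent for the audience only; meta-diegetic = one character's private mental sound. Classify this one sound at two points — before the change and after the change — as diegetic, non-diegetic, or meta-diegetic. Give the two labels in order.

non-diegetic, meta-diegetic

Before the change: the external narrator addresses only the audience — outside the story world → non-diegetic.
After the change: the replacement voice is a memory inside Kwabena's mind specifically → meta-diegetic.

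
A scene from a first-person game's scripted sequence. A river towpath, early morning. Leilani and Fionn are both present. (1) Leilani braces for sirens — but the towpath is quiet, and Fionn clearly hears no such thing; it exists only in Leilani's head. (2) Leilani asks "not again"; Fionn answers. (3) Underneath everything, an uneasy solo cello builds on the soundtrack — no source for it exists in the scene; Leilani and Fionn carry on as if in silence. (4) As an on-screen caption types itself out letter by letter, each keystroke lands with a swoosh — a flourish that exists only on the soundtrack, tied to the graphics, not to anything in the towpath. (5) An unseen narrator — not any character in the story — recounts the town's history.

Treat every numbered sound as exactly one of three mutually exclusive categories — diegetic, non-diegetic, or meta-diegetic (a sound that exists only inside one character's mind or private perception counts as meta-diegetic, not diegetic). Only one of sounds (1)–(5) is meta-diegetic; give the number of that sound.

Sound (1): the sound is imagined by Leilani; nothing in the story world is producing it and Fionn can't hear it, so meta-diegetic.
(2) is diegetic: Leilani is a character speaking aloud in the scene.
Sound (3): score with no on-screen or off-screen source; it exists for the audience alone, so non-diegetic.
Sound (4): the caption isn't part of the story world, so neither is the sound tied to it, so non-diegetic.
(5) external voice-over — not a character, not heard by anyone in the scene → non-diegetic.
Only (1) is meta-diegetic.

1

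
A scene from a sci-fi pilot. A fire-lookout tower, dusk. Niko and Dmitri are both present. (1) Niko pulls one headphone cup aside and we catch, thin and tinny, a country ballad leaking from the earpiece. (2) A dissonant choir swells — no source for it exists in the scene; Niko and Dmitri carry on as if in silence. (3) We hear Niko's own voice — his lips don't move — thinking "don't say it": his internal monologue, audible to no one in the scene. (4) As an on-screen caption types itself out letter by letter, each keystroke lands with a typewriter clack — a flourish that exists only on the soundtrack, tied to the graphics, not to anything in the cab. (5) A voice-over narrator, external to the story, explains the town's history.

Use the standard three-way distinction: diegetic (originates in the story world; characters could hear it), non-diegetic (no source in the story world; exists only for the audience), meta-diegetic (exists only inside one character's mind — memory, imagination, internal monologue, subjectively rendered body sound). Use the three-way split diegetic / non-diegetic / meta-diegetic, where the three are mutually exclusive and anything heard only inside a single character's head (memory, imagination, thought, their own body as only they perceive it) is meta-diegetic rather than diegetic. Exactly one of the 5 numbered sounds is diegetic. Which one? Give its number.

(1) it's leaking from a physical pair of headphones in the scene → diegetic.
(2) is non-diegetic: nothing in the cab produces it and the characters don't hear it — pure soundtrack.
(3) is meta-diegetic: internal monologue — inside Niko's mind, not spoken into the scene.
(4) is non-diegetic: sound married to a title/caption — outside the diegesis by definition.
(5) is non-diegetic: commentary laid over the scene from outside the fiction.
Only (1) is diegetic.

1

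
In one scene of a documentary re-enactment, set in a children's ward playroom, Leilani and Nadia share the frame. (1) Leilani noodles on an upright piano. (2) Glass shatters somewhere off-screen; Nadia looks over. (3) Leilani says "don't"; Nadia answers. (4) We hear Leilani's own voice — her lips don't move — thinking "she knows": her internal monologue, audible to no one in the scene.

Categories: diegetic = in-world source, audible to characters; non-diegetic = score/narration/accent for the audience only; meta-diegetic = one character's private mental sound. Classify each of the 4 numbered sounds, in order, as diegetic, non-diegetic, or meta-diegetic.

(1) is diegetic: the instrument and the performer are both in the scene.
Sound (2): an in-world source (glass); characters could hear it, so diegetic.
(3) Leilani is a character speaking aloud in the scene → diegetic.
Sound (4): internal monologue — inside Leilani's mind, not spoken into the scene, so meta-diegetic.

diegetic, diegetic, diegetic, meta-diegetic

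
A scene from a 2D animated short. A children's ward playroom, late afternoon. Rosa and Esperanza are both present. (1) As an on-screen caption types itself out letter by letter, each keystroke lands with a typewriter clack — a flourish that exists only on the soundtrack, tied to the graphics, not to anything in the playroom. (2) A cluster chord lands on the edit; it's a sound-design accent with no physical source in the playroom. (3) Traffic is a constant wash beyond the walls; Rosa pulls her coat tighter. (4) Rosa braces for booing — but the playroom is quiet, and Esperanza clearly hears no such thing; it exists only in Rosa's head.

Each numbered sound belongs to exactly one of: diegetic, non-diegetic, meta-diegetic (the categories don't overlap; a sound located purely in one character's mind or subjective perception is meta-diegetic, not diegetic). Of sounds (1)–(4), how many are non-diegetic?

2

Sound (1): the caption isn't part of the story world, so neither is the sound tied to it, so non-diegetic.
Sound (2): nothing in the scene produces it; it's an accent added for the audience, so non-diegetic.
(3) ambient/room sound belonging to the story's physical space → diegetic.
(4) is meta-diegetic: the sound is imagined by Rosa; nothing in the story world is producing it and Esperanza can't hear it.
Non-diegetic: (1), (2) — that's 2.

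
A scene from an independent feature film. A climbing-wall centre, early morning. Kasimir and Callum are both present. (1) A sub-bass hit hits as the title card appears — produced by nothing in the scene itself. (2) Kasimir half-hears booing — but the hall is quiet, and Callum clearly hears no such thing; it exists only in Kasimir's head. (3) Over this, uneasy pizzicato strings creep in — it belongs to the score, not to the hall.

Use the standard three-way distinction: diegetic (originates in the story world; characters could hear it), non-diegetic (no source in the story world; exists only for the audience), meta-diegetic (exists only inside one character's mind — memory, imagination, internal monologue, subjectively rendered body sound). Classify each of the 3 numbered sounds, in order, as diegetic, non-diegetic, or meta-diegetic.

(1) is non-diegetic: it's a sound-design accent with no in-world source; no one in the scene can hear it.
Sound (2): subjective to Kasimir: the hall is silent and Callum hears nothing, so meta-diegetic.
Sound (3): it has no source in the story world and no character can hear it — it's underscore, so non-diegetic.

non-diegetic, meta-diegetic, non-diegetic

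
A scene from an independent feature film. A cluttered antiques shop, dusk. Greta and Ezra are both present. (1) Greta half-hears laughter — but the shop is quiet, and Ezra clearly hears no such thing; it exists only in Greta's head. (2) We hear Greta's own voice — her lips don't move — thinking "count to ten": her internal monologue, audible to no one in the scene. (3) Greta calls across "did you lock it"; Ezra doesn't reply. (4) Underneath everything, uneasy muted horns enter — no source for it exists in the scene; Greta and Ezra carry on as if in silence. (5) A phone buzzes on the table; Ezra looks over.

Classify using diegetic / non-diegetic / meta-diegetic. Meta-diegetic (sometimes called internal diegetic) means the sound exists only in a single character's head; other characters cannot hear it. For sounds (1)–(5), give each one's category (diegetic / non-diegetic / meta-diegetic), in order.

(1) subjective to Greta: the shop is silent and Ezra hears nothing → meta-diegetic.
(2) is meta-diegetic: internal monologue — inside Greta's mind, not spoken into the scene.
(3) spoken by a character present in the story world → diegetic.
Sound (4): nothing in the shop produces it and the characters don't hear it — pure soundtrack, so non-diegetic.
(5) an in-world source (a phone); characters could hear it → diegetic.

meta-diegetic, meta-diegetic, diegetic, non-diegetic, diegetic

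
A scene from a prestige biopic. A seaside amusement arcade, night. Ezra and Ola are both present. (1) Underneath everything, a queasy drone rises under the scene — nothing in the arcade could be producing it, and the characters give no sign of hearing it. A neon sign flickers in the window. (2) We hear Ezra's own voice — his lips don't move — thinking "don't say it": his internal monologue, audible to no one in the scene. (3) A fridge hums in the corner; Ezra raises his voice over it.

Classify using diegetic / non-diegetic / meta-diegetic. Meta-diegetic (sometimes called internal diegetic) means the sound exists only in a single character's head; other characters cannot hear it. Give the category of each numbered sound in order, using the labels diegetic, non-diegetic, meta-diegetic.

(1) is non-diegetic: score with no on-screen or off-screen source; it exists for the audience alone.
Sound (2): internal monologue — inside Ezra's mind, not spoken into the scene, so meta-diegetic.
(3) it's the actual ambient sound of the location → diegetic.

non-diegetic, meta-diegetic, diegetic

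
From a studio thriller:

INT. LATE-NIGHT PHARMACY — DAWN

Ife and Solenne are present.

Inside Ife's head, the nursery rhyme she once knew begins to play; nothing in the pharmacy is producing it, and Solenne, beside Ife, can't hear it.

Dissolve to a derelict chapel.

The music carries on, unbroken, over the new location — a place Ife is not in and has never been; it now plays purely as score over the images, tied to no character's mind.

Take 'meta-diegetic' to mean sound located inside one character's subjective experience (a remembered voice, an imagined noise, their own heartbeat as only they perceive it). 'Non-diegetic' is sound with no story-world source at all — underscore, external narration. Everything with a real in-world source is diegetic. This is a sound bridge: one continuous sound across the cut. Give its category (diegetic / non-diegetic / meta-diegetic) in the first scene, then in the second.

Scene one: the music exists only inside Ife's mind; Solenne can't hear it → meta-diegetic.
Scene two: it's detached from Ife entirely and plays over unrelated images with no in-world source — conventional underscore → non-diegetic.

meta-diegetic, non-diegetic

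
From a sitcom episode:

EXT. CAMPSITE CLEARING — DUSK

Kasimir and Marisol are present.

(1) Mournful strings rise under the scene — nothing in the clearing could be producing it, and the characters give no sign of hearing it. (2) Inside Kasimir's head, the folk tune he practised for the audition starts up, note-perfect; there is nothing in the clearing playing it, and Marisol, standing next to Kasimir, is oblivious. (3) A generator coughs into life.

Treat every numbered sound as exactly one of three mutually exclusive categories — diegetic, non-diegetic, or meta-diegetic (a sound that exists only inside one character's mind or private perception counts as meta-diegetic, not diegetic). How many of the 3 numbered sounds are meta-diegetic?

(1) is non-diegetic: it has no source in the story world and no character can hear it — it's underscore.
(2) is meta-diegetic: remembered music, private to Kasimir — Marisol is oblivious because it isn't in the room.
(3) the sound comes from a generator physically present in the location → diegetic.
So 1 of the 3 is meta-diegetic: (2).

1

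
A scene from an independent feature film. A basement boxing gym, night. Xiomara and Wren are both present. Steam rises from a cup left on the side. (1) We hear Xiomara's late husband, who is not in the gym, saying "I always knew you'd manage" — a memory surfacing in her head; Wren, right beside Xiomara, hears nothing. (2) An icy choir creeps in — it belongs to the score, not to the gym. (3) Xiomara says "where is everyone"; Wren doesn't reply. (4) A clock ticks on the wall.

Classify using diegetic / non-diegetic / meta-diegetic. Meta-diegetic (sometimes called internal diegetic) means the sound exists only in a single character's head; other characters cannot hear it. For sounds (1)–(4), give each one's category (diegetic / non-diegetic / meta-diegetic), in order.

meta-diegetic, non-diegetic, diegetic, diegetic

Sound (1): the voice is a memory playing only inside Xiomara's mind; Wren can't hear it, so meta-diegetic.
(2) is non-diegetic: nothing in the gym produces it and the characters don't hear it — pure soundtrack.
(3) is diegetic: spoken by a character present in the story world.
(4) an in-world source (a clock); characters could hear it → diegetic.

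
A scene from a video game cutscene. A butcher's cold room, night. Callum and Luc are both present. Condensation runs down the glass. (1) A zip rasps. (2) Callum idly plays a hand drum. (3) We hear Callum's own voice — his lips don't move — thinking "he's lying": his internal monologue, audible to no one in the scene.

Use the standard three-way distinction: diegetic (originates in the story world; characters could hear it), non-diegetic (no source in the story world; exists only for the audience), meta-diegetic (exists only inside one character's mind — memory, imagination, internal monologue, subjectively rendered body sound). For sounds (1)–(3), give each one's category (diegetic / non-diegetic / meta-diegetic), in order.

diegetic, diegetic, meta-diegetic

(1) an in-world source (a zip); characters could hear it → diegetic.
(2) is diegetic: the instrument and the performer are both in the scene.
(3) is meta-diegetic: it's Callum's unspoken thought, heard only by the audience via his subjectivity.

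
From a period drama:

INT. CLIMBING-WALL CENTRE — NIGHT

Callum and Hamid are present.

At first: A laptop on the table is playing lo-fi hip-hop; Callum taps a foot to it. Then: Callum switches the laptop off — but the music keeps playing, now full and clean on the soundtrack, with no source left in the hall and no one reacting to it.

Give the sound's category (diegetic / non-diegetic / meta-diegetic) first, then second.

diegetic, non-diegetic

First: a laptop is a real in-scene source and Callum reacts to it → diegetic.
Second: there is no longer any in-world source and no one can hear it — it has become underscore → non-diegetic.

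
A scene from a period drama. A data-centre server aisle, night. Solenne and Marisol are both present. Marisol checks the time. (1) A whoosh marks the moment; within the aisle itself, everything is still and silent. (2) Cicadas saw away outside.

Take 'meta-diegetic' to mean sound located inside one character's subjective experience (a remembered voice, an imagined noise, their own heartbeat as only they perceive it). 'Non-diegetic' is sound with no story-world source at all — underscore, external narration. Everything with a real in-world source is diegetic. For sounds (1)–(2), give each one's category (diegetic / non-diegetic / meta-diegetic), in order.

(1) an editorial stinger — it belongs to the cut, not the story world → non-diegetic.
(2) cicadas is part of the location's real environment → diegetic.

non-diegetic, diegetic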